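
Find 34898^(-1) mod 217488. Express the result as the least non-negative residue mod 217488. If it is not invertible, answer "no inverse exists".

Euclidean algorithm on 217488, 34898:
217488 = 6·34898 + 8100
34898 = 4·8100 + 2498
8100 = 3·2498 + 606
2498 = 4·606 + 74
606 = 8·74 + 14
74 = 5·14 + 4
14 = 3·4 + 2
4 = 2·2 + 0
gcd(34898, 217488) = 2 ≠ 1, so 34898 has no multiplicative inverse modulo 217488.

no inverse exists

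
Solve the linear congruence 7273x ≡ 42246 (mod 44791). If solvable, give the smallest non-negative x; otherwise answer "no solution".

34432

First find gcd(7273, 44791):
44791 = 6·7273 + 1153
7273 = 6·1153 + 355
1153 = 3·355 + 88
355 = 4·88 + 3
88 = 29·3 + 1
3 = 3·1 + 0
gcd = 1, so a unique solution mod 44791 exists.
Back-substitute for the Bézout coefficients:
1 = 88 − 29·3
1 = −29·355 + 117·88
1 = 117·1153 − 380·355
1 = −380·7273 + 2397·1153
1 = 2397·44791 − 14762·7273
So 7273·(-14762) ≡ 1 (mod 44791), giving 7273⁻¹ ≡ 30029.
x ≡ 7273⁻¹·42246 ≡ 30029·42246 ≡ 34432 (mod 44791).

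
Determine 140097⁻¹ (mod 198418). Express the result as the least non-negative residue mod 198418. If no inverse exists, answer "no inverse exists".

151713

Run Euclid on (198418, 140097):
198418 = 1×140097 + 58321
140097 = 2×58321 + 23455
58321 = 2×23455 + 11411
23455 = 2×11411 + 633
11411 = 18×633 + 17
633 = 37×17 + 4
17 = 4×4 + 1
4 = 4×1 + 0
Since gcd(140097, 198418) = 1, back-substitute to write 1 as a combination:
1 = 17 − 4·4
1 = −4·633 + 149·17
1 = 149·11411 − 2686·633
1 = −2686·23455 + 5521·11411
1 = 5521·58321 − 13728·23455
1 = −13728·140097 + 32977·58321
1 = 32977·198418 − 46705·140097
So 140097·(-46705) ≡ 1 (mod 198418), and -46705 ≡ 151713 (mod 198418).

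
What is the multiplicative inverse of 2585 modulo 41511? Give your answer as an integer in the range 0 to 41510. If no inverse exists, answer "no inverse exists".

Run Euclid on (41511, 2585):
41511 = 16*2585 + 151
2585 = 17*151 + 18
151 = 8*18 + 7
18 = 2*7 + 4
7 = 1*4 + 3
4 = 1*3 + 1
3 = 3*1 + 0
gcd = 1, so the inverse exists. Back-substitute:
1 = 4 − 3
1 = −7 + 2·4
1 = 2·18 − 5·7
1 = −5·151 + 42·18
1 = 42·2585 − 719·151
1 = −719·41511 + 11546·2585
So 2585·11546 ≡ 1 (mod 41511).

11546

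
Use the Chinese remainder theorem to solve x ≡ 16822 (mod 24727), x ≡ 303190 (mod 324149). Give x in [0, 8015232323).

Write x = 16822 + 24727·k. Then 24727·k ≡ 303190 − 16822 ≡ 286368 (mod 324149).
Need 24727⁻¹ mod 324149. Extended Euclid on (324149, 24727):
324149 = 13·24727 + 2698
24727 = 9·2698 + 445
2698 = 6·445 + 28
445 = 15·28 + 25
28 = 1·25 + 3
25 = 8·3 + 1
3 = 3·1 + 0
Back-substitute:
1 = 25 − 8·3
1 = −8·28 + 9·25
1 = 9·445 − 143·28
1 = −143·2698 + 867·445
1 = 867·24727 − 7946·2698
1 = −7946·324149 + 104165·24727
24727⁻¹ ≡ 104165 (mod 324149), so k ≡ 104165·286368 ≡ 35144 (mod 324149).
x = 16822 + 24727·35144 = 869022510.

869022510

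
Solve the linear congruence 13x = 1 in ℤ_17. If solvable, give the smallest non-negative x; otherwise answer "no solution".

First find gcd(13, 17):
17 = 1·13 + 4
13 = 3·4 + 1
4 = 4·1 + 0
gcd = 1, so a unique solution mod 17 exists.
Back-substitute for the Bézout coefficients:
1 = 13 − 3·4
1 = −3·17 + 4·13
So 13·(4) ≡ 1 (mod 17), giving 13⁻¹ ≡ 4.
x ≡ 13⁻¹·1 ≡ 4·1 ≡ 4 (mod 17).

4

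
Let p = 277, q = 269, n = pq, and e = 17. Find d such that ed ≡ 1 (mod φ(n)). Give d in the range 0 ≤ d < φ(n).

69617

φ(n) = (p−1)(q−1) = 276·268 = 73968.
Need d with 17·d ≡ 1 (mod 73968). Apply the extended Euclidean algorithm:
73968 = 4351*17 + 1
17 = 17*1 + 0
Back-substitute:
1 = 73968 − 4351·17
So 17·(-4351) ≡ 1 (mod 73968), hence d ≡ -4351 ≡ 69617 (mod 73968).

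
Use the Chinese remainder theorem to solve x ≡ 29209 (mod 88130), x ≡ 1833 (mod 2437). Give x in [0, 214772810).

Write x = 29209 + 88130·k. Then 88130·k ≡ 1833 − 29209 ≡ 1868 (mod 2437).
Need 88130⁻¹ mod 2437. Extended Euclid on (2437, 398):
2437 = 6×398 + 49
398 = 8×49 + 6
49 = 8×6 + 1
6 = 6×1 + 0
Back-substitute:
1 = 49 − 8·6
1 = −8·398 + 65·49
1 = 65·2437 − 398·398
88130⁻¹ ≡ 2039 (mod 2437), so k ≡ 2039·1868 ≡ 2258 (mod 2437).
x = 29209 + 88130·2258 = 199026749.

199026749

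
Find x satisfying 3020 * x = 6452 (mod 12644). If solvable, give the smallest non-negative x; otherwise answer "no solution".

First find gcd(3020, 12644):
12644 = 4×3020 + 564
3020 = 5×564 + 200
564 = 2×200 + 164
200 = 1×164 + 36
164 = 4×36 + 20
36 = 1×20 + 16
20 = 1×16 + 4
16 = 4×4 + 0
gcd = 4 and 4 | 6452, so solutions exist. Divide through by 4: 755x ≡ 1613 (mod 3161).
Now find 755⁻¹ mod 3161:
3161 = 4·755 + 141
755 = 5·141 + 50
141 = 2·50 + 41
50 = 1·41 + 9
41 = 4·9 + 5
9 = 1·5 + 4
5 = 1·4 + 1
4 = 4·1 + 0
Back-substitute:
1 = 5 − 4
1 = −9 + 2·5
1 = 2·41 − 9·9
1 = −9·50 + 11·41
1 = 11·141 − 31·50
1 = −31·755 + 166·141
1 = 166·3161 − 695·755
So 755·(-695) ≡ 1 (mod 3161), i.e. 755⁻¹ ≡ 2466.
Then x ≡ 2466·1613 ≡ 1120 (mod 3161); the smallest non-negative solution is x = 1120.

1120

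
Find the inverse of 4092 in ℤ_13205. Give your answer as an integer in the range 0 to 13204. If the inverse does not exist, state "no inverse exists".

12608

Apply the Euclidean algorithm to 13205 and 4092:
13205 = 3×4092 + 929
4092 = 4×929 + 376
929 = 2×376 + 177
376 = 2×177 + 22
177 = 8×22 + 1
22 = 22×1 + 0
The gcd is 1. Working backward:
1 = 177 − 8·22
1 = −8·376 + 17·177
1 = 17·929 − 42·376
1 = −42·4092 + 185·929
1 = 185·13205 − 597·4092
So 4092·(-597) ≡ 1 (mod 13205), and -597 ≡ 12608 (mod 13205).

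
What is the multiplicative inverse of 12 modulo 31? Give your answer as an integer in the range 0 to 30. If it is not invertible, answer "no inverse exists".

gcd(31, 12) by repeated division:
31 = 2*12 + 7
12 = 1*7 + 5
7 = 1*5 + 2
5 = 2*2 + 1
2 = 2*1 + 0
The gcd is 1. Working backward:
1 = 5 − 2·2
1 = −2·7 + 3·5
1 = 3·12 − 5·7
1 = −5·31 + 13·12
So 12·13 ≡ 1 (mod 31).

13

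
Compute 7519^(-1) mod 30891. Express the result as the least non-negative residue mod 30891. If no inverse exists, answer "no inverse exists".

Extended Euclidean algorithm:
30891 = 4×7519 + 815
7519 = 9×815 + 184
815 = 4×184 + 79
184 = 2×79 + 26
79 = 3×26 + 1
26 = 26×1 + 0
Since gcd(7519, 30891) = 1, back-substitute to write 1 as a combination:
1 = 79 − 3·26
1 = −3·184 + 7·79
1 = 7·815 − 31·184
1 = −31·7519 + 286·815
1 = 286·30891 − 1175·7519
Hence 7519⁻¹ ≡ -1175 ≡ 29716 (mod 30891).

29716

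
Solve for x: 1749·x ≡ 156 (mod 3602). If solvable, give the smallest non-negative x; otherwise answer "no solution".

1798

First find gcd(1749, 3602):
3602 = 2·1749 + 104
1749 = 16·104 + 85
104 = 1·85 + 19
85 = 4·19 + 9
19 = 2·9 + 1
9 = 9·1 + 0
gcd = 1, so a unique solution mod 3602 exists.
Back-substitute for the Bézout coefficients:
1 = 19 − 2·9
1 = −2·85 + 9·19
1 = 9·104 − 11·85
1 = −11·1749 + 185·104
1 = 185·3602 − 381·1749
So 1749·(-381) ≡ 1 (mod 3602), giving 1749⁻¹ ≡ 3221.
x ≡ 1749⁻¹·156 ≡ 3221·156 ≡ 1798 (mod 3602).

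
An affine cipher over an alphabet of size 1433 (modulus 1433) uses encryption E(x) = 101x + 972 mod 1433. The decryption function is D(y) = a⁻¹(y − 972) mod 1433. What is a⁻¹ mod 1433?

Extended Euclidean algorithm:
1433 = 14*101 + 19
101 = 5*19 + 6
19 = 3*6 + 1
6 = 6*1 + 0
Since gcd(101, 1433) = 1, back-substitute to write 1 as a combination:
1 = 19 − 3·6
1 = −3·101 + 16·19
1 = 16·1433 − 227·101
Thus 101·(-227) ≡ 1 (mod 1433); reducing, -227 mod 1433 = 1206.

1206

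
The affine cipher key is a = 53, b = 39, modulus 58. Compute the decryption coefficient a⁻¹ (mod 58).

Extended Euclidean algorithm:
58 = 1×53 + 5
53 = 10×5 + 3
5 = 1×3 + 2
3 = 1×2 + 1
2 = 2×1 + 0
gcd = 1, so the inverse exists. Back-substitute:
1 = 3 − 2
1 = −5 + 2·3
1 = 2·53 − 21·5
1 = −21·58 + 23·53
So 53·23 ≡ 1 (mod 58).

23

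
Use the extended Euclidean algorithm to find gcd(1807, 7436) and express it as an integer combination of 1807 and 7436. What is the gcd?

Apply Euclid's algorithm to 7436 and 1807:
7436 = 4×1807 + 208
1807 = 8×208 + 143
208 = 1×143 + 65
143 = 2×65 + 13
65 = 5×13 + 0
gcd(1807, 7436) = 13.
Express as a combination:
13 = 143 − 2·65
13 = −2·208 + 3·143
13 = 3·1807 − 26·208
13 = −26·7436 + 107·1807
So 13 = (-26)·7436 + (107)·1807.

13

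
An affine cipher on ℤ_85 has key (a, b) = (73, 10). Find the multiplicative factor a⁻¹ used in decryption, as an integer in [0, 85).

7

Extended Euclidean algorithm:
85 = 1×73 + 12
73 = 6×12 + 1
12 = 12×1 + 0
Since gcd(73, 85) = 1, back-substitute to write 1 as a combination:
1 = 73 − 6·12
1 = −6·85 + 7·73
So 73·7 ≡ 1 (mod 85).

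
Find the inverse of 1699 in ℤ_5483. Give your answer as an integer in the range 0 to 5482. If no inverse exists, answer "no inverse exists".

Apply the Euclidean algorithm to 5483 and 1699:
5483 = 3×1699 + 386
1699 = 4×386 + 155
386 = 2×155 + 76
155 = 2×76 + 3
76 = 25×3 + 1
3 = 3×1 + 0
gcd = 1, so the inverse exists. Back-substitute:
1 = 76 − 25·3
1 = −25·155 + 51·76
1 = 51·386 − 127·155
1 = −127·1699 + 559·386
1 = 559·5483 − 1804·1699
Thus 1699·(-1804) ≡ 1 (mod 5483); reducing, -1804 mod 5483 = 3679.

3679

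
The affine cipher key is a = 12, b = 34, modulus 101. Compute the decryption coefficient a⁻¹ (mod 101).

gcd(101, 12) by repeated division:
101 = 8*12 + 5
12 = 2*5 + 2
5 = 2*2 + 1
2 = 2*1 + 0
The gcd is 1. Working backward:
1 = 5 − 2·2
1 = −2·12 + 5·5
1 = 5·101 − 42·12
Thus 12·(-42) ≡ 1 (mod 101); reducing, -42 mod 101 = 59.

59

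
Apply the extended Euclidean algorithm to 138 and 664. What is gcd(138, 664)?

2

Euclidean algorithm:
664 = 4×138 + 112
138 = 1×112 + 26
112 = 4×26 + 8
26 = 3×8 + 2
8 = 4×2 + 0
gcd(138, 664) = 2.
Working backward:
2 = 26 − 3·8
2 = −3·112 + 13·26
2 = 13·138 − 16·112
2 = −16·664 + 77·138
So 2 = (-16)·664 + (77)·138.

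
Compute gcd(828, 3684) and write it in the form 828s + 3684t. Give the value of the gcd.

12

Apply Euclid's algorithm to 3684 and 828:
3684 = 4×828 + 372
828 = 2×372 + 84
372 = 4×84 + 36
84 = 2×36 + 12
36 = 3×12 + 0
gcd(828, 3684) = 12.
Working backward:
12 = 84 − 2·36
12 = −2·372 + 9·84
12 = 9·828 − 20·372
12 = −20·3684 + 89·828
So 12 = (-20)·3684 + (89)·828.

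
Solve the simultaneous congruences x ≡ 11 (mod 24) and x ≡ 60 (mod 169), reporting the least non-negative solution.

3947

Write x = 11 + 24·k. Then 24·k ≡ 60 − 11 ≡ 49 (mod 169).
Need 24⁻¹ mod 169. Extended Euclid on (169, 24):
169 = 7*24 + 1
24 = 24*1 + 0
Back-substitute:
1 = 169 − 7·24
24⁻¹ ≡ 162 (mod 169), so k ≡ 162·49 ≡ 164 (mod 169).
x = 11 + 24·164 = 3947.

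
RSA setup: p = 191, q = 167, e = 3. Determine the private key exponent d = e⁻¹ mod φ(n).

φ(n) = (p−1)(q−1) = 190·166 = 31540.
Need d with 3·d ≡ 1 (mod 31540). Apply the extended Euclidean algorithm:
31540 = 10513×3 + 1
3 = 3×1 + 0
Back-substitute:
1 = 31540 − 10513·3
So 3·(-10513) ≡ 1 (mod 31540), hence d ≡ -10513 ≡ 21027 (mod 31540).

21027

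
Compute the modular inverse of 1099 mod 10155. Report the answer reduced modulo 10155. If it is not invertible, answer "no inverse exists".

Apply the Euclidean algorithm to 10155 and 1099:
10155 = 9×1099 + 264
1099 = 4×264 + 43
264 = 6×43 + 6
43 = 7×6 + 1
6 = 6×1 + 0
Since gcd(1099, 10155) = 1, back-substitute to write 1 as a combination:
1 = 43 − 7·6
1 = −7·264 + 43·43
1 = 43·1099 − 179·264
1 = −179·10155 + 1654·1099
So 1099·1654 ≡ 1 (mod 10155).

1654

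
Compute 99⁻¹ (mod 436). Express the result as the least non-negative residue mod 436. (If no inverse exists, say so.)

207

gcd(436, 99) by repeated division:
436 = 4×99 + 40
99 = 2×40 + 19
40 = 2×19 + 2
19 = 9×2 + 1
2 = 2×1 + 0
The gcd is 1. Working backward:
1 = 19 − 9·2
1 = −9·40 + 19·19
1 = 19·99 − 47·40
1 = −47·436 + 207·99
So 99·207 ≡ 1 (mod 436).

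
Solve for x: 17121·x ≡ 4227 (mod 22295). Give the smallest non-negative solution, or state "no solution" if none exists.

no solution

gcd(17121, 22295):
22295 = 1·17121 + 5174
17121 = 3·5174 + 1599
5174 = 3·1599 + 377
1599 = 4·377 + 91
377 = 4·91 + 13
91 = 7·13 + 0
gcd = 13, but 13 ∤ 4227, so the congruence has no solution.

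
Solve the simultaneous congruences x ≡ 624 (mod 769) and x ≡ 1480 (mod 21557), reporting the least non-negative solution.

15177608

Write x = 624 + 769·k. Then 769·k ≡ 1480 − 624 ≡ 856 (mod 21557).
Need 769⁻¹ mod 21557. Extended Euclid on (21557, 769):
21557 = 28×769 + 25
769 = 30×25 + 19
25 = 1×19 + 6
19 = 3×6 + 1
6 = 6×1 + 0
Back-substitute:
1 = 19 − 3·6
1 = −3·25 + 4·19
1 = 4·769 − 123·25
1 = −123·21557 + 3448·769
769⁻¹ ≡ 3448 (mod 21557), so k ≡ 3448·856 ≡ 19736 (mod 21557).
x = 624 + 769·19736 = 15177608.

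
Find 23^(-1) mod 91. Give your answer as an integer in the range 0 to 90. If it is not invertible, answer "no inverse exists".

Apply the Euclidean algorithm to 91 and 23:
91 = 3·23 + 22
23 = 1·22 + 1
22 = 22·1 + 0
gcd = 1, so the inverse exists. Back-substitute:
1 = 23 − 22
1 = −91 + 4·23
So 23·4 ≡ 1 (mod 91).

4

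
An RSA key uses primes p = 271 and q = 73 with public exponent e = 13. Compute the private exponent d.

φ(n) = (p−1)(q−1) = 270·72 = 19440.
Need d with 13·d ≡ 1 (mod 19440). Apply the extended Euclidean algorithm:
19440 = 1495·13 + 5
13 = 2·5 + 3
5 = 1·3 + 2
3 = 1·2 + 1
2 = 2·1 + 0
Back-substitute:
1 = 3 − 2
1 = −5 + 2·3
1 = 2·13 − 5·5
1 = −5·19440 + 7477·13
So 13·7477 ≡ 1 (mod 19440), hence d = 7477.

7477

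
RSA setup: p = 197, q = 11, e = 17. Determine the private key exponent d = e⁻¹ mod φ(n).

1153

φ(n) = (p−1)(q−1) = 196·10 = 1960.
Need d with 17·d ≡ 1 (mod 1960). Apply the extended Euclidean algorithm:
1960 = 115·17 + 5
17 = 3·5 + 2
5 = 2·2 + 1
2 = 2·1 + 0
Back-substitute:
1 = 5 − 2·2
1 = −2·17 + 7·5
1 = 7·1960 − 807·17
So 17·(-807) ≡ 1 (mod 1960), hence d ≡ -807 ≡ 1153 (mod 1960).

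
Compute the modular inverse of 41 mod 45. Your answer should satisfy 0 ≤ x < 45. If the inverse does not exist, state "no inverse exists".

Run Euclid on (45, 41):
45 = 1*41 + 4
41 = 10*4 + 1
4 = 4*1 + 0
gcd = 1, so the inverse exists. Back-substitute:
1 = 41 − 10·4
1 = −10·45 + 11·41
So 41·11 ≡ 1 (mod 45).

11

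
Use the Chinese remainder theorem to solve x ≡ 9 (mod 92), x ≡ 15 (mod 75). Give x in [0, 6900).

1665

Write x = 9 + 92·k. Then 92·k ≡ 15 − 9 ≡ 6 (mod 75).
Need 92⁻¹ mod 75. Extended Euclid on (75, 17):
75 = 4×17 + 7
17 = 2×7 + 3
7 = 2×3 + 1
3 = 3×1 + 0
Back-substitute:
1 = 7 − 2·3
1 = −2·17 + 5·7
1 = 5·75 − 22·17
92⁻¹ ≡ 53 (mod 75), so k ≡ 53·6 ≡ 18 (mod 75).
x = 9 + 92·18 = 1665.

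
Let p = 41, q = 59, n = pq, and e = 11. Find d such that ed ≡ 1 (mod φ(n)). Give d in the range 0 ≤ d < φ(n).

φ(n) = (p−1)(q−1) = 40·58 = 2320.
Need d with 11·d ≡ 1 (mod 2320). Apply the extended Euclidean algorithm:
2320 = 210*11 + 10
11 = 1*10 + 1
10 = 10*1 + 0
Back-substitute:
1 = 11 − 10
1 = −2320 + 211·11
So 11·211 ≡ 1 (mod 2320), hence d = 211.

211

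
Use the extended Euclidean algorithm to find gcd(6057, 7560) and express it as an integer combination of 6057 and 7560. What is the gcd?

9

Apply Euclid's algorithm to 7560 and 6057:
7560 = 1*6057 + 1503
6057 = 4*1503 + 45
1503 = 33*45 + 18
45 = 2*18 + 9
18 = 2*9 + 0
gcd(6057, 7560) = 9.
Back-substituting:
9 = 45 − 2·18
9 = −2·1503 + 67·45
9 = 67·6057 − 270·1503
9 = −270·7560 + 337·6057
So 9 = (-270)·7560 + (337)·6057.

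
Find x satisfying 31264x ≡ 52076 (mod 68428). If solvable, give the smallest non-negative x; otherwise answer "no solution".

9945

First find gcd(31264, 68428):
68428 = 2*31264 + 5900
31264 = 5*5900 + 1764
5900 = 3*1764 + 608
1764 = 2*608 + 548
608 = 1*548 + 60
548 = 9*60 + 8
60 = 7*8 + 4
8 = 2*4 + 0
gcd = 4 and 4 | 52076, so solutions exist. Divide through by 4: 7816x ≡ 13019 (mod 17107).
Now find 7816⁻¹ mod 17107:
17107 = 2·7816 + 1475
7816 = 5·1475 + 441
1475 = 3·441 + 152
441 = 2·152 + 137
152 = 1·137 + 15
137 = 9·15 + 2
15 = 7·2 + 1
2 = 2·1 + 0
Back-substitute:
1 = 15 − 7·2
1 = −7·137 + 64·15
1 = 64·152 − 71·137
1 = −71·441 + 206·152
1 = 206·1475 − 689·441
1 = −689·7816 + 3651·1475
1 = 3651·17107 − 7991·7816
So 7816·(-7991) ≡ 1 (mod 17107), i.e. 7816⁻¹ ≡ 9116.
Then x ≡ 9116·13019 ≡ 9945 (mod 17107); the smallest non-negative solution is x = 9945.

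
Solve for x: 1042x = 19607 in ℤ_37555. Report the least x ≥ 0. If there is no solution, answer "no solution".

First find gcd(1042, 37555):
37555 = 36*1042 + 43
1042 = 24*43 + 10
43 = 4*10 + 3
10 = 3*3 + 1
3 = 3*1 + 0
gcd = 1, so a unique solution mod 37555 exists.
Back-substitute for the Bézout coefficients:
1 = 10 − 3·3
1 = −3·43 + 13·10
1 = 13·1042 − 315·43
1 = −315·37555 + 11353·1042
So 1042·(11353) ≡ 1 (mod 37555), giving 1042⁻¹ ≡ 11353.
x ≡ 1042⁻¹·19607 ≡ 11353·19607 ≡ 9786 (mod 37555).

9786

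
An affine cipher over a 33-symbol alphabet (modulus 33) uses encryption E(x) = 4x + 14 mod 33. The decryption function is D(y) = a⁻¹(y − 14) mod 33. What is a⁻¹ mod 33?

Run Euclid on (33, 4):
33 = 8*4 + 1
4 = 4*1 + 0
Since gcd(4, 33) = 1, back-substitute to write 1 as a combination:
1 = 33 − 8·4
So 4·(-8) ≡ 1 (mod 33), and -8 ≡ 25 (mod 33).

25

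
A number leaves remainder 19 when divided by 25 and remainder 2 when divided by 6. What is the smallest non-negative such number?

44

Write x = 19 + 25·k. Then 25·k ≡ 2 − 19 ≡ 1 (mod 6).
Need 25⁻¹ mod 6. Extended Euclid on (6, 1):
6 = 6*1 + 0
25⁻¹ ≡ 1 (mod 6), so k ≡ 1·1 ≡ 1 (mod 6).
x = 19 + 25·1 = 44.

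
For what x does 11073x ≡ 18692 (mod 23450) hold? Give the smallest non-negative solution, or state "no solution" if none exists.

5654

First find gcd(11073, 23450):
23450 = 2*11073 + 1304
11073 = 8*1304 + 641
1304 = 2*641 + 22
641 = 29*22 + 3
22 = 7*3 + 1
3 = 3*1 + 0
gcd = 1, so a unique solution mod 23450 exists.
Back-substitute for the Bézout coefficients:
1 = 22 − 7·3
1 = −7·641 + 204·22
1 = 204·1304 − 415·641
1 = −415·11073 + 3524·1304
1 = 3524·23450 − 7463·11073
So 11073·(-7463) ≡ 1 (mod 23450), giving 11073⁻¹ ≡ 15987.
x ≡ 11073⁻¹·18692 ≡ 15987·18692 ≡ 5654 (mod 23450).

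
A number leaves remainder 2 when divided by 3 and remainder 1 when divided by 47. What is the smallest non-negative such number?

95

Write x = 2 + 3·k. Then 3·k ≡ 1 − 2 ≡ 46 (mod 47).
Need 3⁻¹ mod 47. Extended Euclid on (47, 3):
47 = 15·3 + 2
3 = 1·2 + 1
2 = 2·1 + 0
Back-substitute:
1 = 3 − 2
1 = −47 + 16·3
3⁻¹ ≡ 16 (mod 47), so k ≡ 16·46 ≡ 31 (mod 47).
x = 2 + 3·31 = 95.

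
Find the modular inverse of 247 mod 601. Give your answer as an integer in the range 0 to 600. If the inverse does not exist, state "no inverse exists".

Apply the Euclidean algorithm to 601 and 247:
601 = 2×247 + 107
247 = 2×107 + 33
107 = 3×33 + 8
33 = 4×8 + 1
8 = 8×1 + 0
gcd = 1, so the inverse exists. Back-substitute:
1 = 33 − 4·8
1 = −4·107 + 13·33
1 = 13·247 − 30·107
1 = −30·601 + 73·247
So 247·73 ≡ 1 (mod 601).

73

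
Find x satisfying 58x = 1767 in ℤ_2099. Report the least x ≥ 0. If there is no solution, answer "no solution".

1659

First find gcd(58, 2099):
2099 = 36×58 + 11
58 = 5×11 + 3
11 = 3×3 + 2
3 = 1×2 + 1
2 = 2×1 + 0
gcd = 1, so a unique solution mod 2099 exists.
Back-substitute for the Bézout coefficients:
1 = 3 − 2
1 = −11 + 4·3
1 = 4·58 − 21·11
1 = −21·2099 + 760·58
So 58·(760) ≡ 1 (mod 2099), giving 58⁻¹ ≡ 760.
x ≡ 58⁻¹·1767 ≡ 760·1767 ≡ 1659 (mod 2099).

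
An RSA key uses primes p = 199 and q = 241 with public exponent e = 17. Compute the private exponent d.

27953

φ(n) = (p−1)(q−1) = 198·240 = 47520.
Need d with 17·d ≡ 1 (mod 47520). Apply the extended Euclidean algorithm:
47520 = 2795*17 + 5
17 = 3*5 + 2
5 = 2*2 + 1
2 = 2*1 + 0
Back-substitute:
1 = 5 − 2·2
1 = −2·17 + 7·5
1 = 7·47520 − 19567·17
So 17·(-19567) ≡ 1 (mod 47520), hence d ≡ -19567 ≡ 27953 (mod 47520).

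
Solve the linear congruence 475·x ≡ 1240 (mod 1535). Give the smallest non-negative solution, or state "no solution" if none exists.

22

First find gcd(475, 1535):
1535 = 3·475 + 110
475 = 4·110 + 35
110 = 3·35 + 5
35 = 7·5 + 0
gcd = 5 and 5 | 1240, so solutions exist. Divide through by 5: 95x ≡ 248 (mod 307).
Now find 95⁻¹ mod 307:
307 = 3×95 + 22
95 = 4×22 + 7
22 = 3×7 + 1
7 = 7×1 + 0
Back-substitute:
1 = 22 − 3·7
1 = −3·95 + 13·22
1 = 13·307 − 42·95
So 95·(-42) ≡ 1 (mod 307), i.e. 95⁻¹ ≡ 265.
Then x ≡ 265·248 ≡ 22 (mod 307); the smallest non-negative solution is x = 22.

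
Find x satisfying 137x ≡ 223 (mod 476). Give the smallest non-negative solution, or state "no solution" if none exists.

19

First find gcd(137, 476):
476 = 3×137 + 65
137 = 2×65 + 7
65 = 9×7 + 2
7 = 3×2 + 1
2 = 2×1 + 0
gcd = 1, so a unique solution mod 476 exists.
Back-substitute for the Bézout coefficients:
1 = 7 − 3·2
1 = −3·65 + 28·7
1 = 28·137 − 59·65
1 = −59·476 + 205·137
So 137·(205) ≡ 1 (mod 476), giving 137⁻¹ ≡ 205.
x ≡ 137⁻¹·223 ≡ 205·223 ≡ 19 (mod 476).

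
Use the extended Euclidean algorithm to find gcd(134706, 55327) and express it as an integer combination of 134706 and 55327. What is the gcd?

Apply Euclid's algorithm to 134706 and 55327:
134706 = 2×55327 + 24052
55327 = 2×24052 + 7223
24052 = 3×7223 + 2383
7223 = 3×2383 + 74
2383 = 32×74 + 15
74 = 4×15 + 14
15 = 1×14 + 1
14 = 14×1 + 0
gcd(134706, 55327) = 1.
Back-substituting:
1 = 15 − 14
1 = −74 + 5·15
1 = 5·2383 − 161·74
1 = −161·7223 + 488·2383
1 = 488·24052 − 1625·7223
1 = −1625·55327 + 3738·24052
1 = 3738·134706 − 9101·55327
So 1 = (3738)·134706 + (-9101)·55327.

1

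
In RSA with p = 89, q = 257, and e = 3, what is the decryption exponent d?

15019

φ(n) = (p−1)(q−1) = 88·256 = 22528.
Need d with 3·d ≡ 1 (mod 22528). Apply the extended Euclidean algorithm:
22528 = 7509·3 + 1
3 = 3·1 + 0
Back-substitute:
1 = 22528 − 7509·3
So 3·(-7509) ≡ 1 (mod 22528), hence d ≡ -7509 ≡ 15019 (mod 22528).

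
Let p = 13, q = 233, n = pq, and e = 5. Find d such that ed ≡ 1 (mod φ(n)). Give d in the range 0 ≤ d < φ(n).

557

φ(n) = (p−1)(q−1) = 12·232 = 2784.
Need d with 5·d ≡ 1 (mod 2784). Apply the extended Euclidean algorithm:
2784 = 556×5 + 4
5 = 1×4 + 1
4 = 4×1 + 0
Back-substitute:
1 = 5 − 4
1 = −2784 + 557·5
So 5·557 ≡ 1 (mod 2784), hence d = 557.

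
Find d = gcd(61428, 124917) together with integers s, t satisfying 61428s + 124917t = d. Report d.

Euclidean algorithm:
124917 = 2·61428 + 2061
61428 = 29·2061 + 1659
2061 = 1·1659 + 402
1659 = 4·402 + 51
402 = 7·51 + 45
51 = 1·45 + 6
45 = 7·6 + 3
6 = 2·3 + 0
gcd(61428, 124917) = 3.
Express as a combination:
3 = 45 − 7·6
3 = −7·51 + 8·45
3 = 8·402 − 63·51
3 = −63·1659 + 260·402
3 = 260·2061 − 323·1659
3 = −323·61428 + 9627·2061
3 = 9627·124917 − 19577·61428
So 3 = (9627)·124917 + (-19577)·61428.

3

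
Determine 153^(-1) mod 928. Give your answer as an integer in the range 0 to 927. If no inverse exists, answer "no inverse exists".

gcd(928, 153) by repeated division:
928 = 6·153 + 10
153 = 15·10 + 3
10 = 3·3 + 1
3 = 3·1 + 0
The gcd is 1. Working backward:
1 = 10 − 3·3
1 = −3·153 + 46·10
1 = 46·928 − 279·153
Thus 153·(-279) ≡ 1 (mod 928); reducing, -279 mod 928 = 649.

649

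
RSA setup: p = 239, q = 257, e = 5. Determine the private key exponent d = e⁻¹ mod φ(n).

36557

φ(n) = (p−1)(q−1) = 238·256 = 60928.
Need d with 5·d ≡ 1 (mod 60928). Apply the extended Euclidean algorithm:
60928 = 12185·5 + 3
5 = 1·3 + 2
3 = 1·2 + 1
2 = 2·1 + 0
Back-substitute:
1 = 3 − 2
1 = −5 + 2·3
1 = 2·60928 − 24371·5
So 5·(-24371) ≡ 1 (mod 60928), hence d ≡ -24371 ≡ 36557 (mod 60928).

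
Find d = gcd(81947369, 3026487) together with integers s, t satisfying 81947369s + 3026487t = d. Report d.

Euclidean algorithm:
81947369 = 27*3026487 + 232220
3026487 = 13*232220 + 7627
232220 = 30*7627 + 3410
7627 = 2*3410 + 807
3410 = 4*807 + 182
807 = 4*182 + 79
182 = 2*79 + 24
79 = 3*24 + 7
24 = 3*7 + 3
7 = 2*3 + 1
3 = 3*1 + 0
gcd(81947369, 3026487) = 1.
Working backward:
1 = 7 − 2·3
1 = −2·24 + 7·7
1 = 7·79 − 23·24
1 = −23·182 + 53·79
1 = 53·807 − 235·182
1 = −235·3410 + 993·807
1 = 993·7627 − 2221·3410
1 = −2221·232220 + 67623·7627
1 = 67623·3026487 − 881320·232220
1 = −881320·81947369 + 23863263·3026487
So 1 = (-881320)·81947369 + (23863263)·3026487.

1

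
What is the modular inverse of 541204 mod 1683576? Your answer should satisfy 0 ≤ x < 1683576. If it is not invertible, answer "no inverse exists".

Compute gcd(541204, 1683576):
1683576 = 3*541204 + 59964
541204 = 9*59964 + 1528
59964 = 39*1528 + 372
1528 = 4*372 + 40
372 = 9*40 + 12
40 = 3*12 + 4
12 = 3*4 + 0
gcd(541204, 1683576) = 4 ≠ 1, so 541204 has no multiplicative inverse modulo 1683576.

no inverse exists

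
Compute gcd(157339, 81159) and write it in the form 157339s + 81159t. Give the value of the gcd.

13

Apply Euclid's algorithm to 157339 and 81159:
157339 = 1·81159 + 76180
81159 = 1·76180 + 4979
76180 = 15·4979 + 1495
4979 = 3·1495 + 494
1495 = 3·494 + 13
494 = 38·13 + 0
gcd(157339, 81159) = 13.
Working backward:
13 = 1495 − 3·494
13 = −3·4979 + 10·1495
13 = 10·76180 − 153·4979
13 = −153·81159 + 163·76180
13 = 163·157339 − 316·81159
So 13 = (163)·157339 + (-316)·81159.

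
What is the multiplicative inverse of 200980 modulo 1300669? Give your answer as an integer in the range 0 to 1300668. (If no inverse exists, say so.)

255183

gcd(1300669, 200980) by repeated division:
1300669 = 6·200980 + 94789
200980 = 2·94789 + 11402
94789 = 8·11402 + 3573
11402 = 3·3573 + 683
3573 = 5·683 + 158
683 = 4·158 + 51
158 = 3·51 + 5
51 = 10·5 + 1
5 = 5·1 + 0
gcd = 1, so the inverse exists. Back-substitute:
1 = 51 − 10·5
1 = −10·158 + 31·51
1 = 31·683 − 134·158
1 = −134·3573 + 701·683
1 = 701·11402 − 2237·3573
1 = −2237·94789 + 18597·11402
1 = 18597·200980 − 39431·94789
1 = −39431·1300669 + 255183·200980
So 200980·255183 ≡ 1 (mod 1300669).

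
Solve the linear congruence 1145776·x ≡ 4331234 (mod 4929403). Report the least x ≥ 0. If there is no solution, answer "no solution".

587836

First find gcd(1145776, 4929403):
4929403 = 4*1145776 + 346299
1145776 = 3*346299 + 106879
346299 = 3*106879 + 25662
106879 = 4*25662 + 4231
25662 = 6*4231 + 276
4231 = 15*276 + 91
276 = 3*91 + 3
91 = 30*3 + 1
3 = 3*1 + 0
gcd = 1, so a unique solution mod 4929403 exists.
Back-substitute for the Bézout coefficients:
1 = 91 − 30·3
1 = −30·276 + 91·91
1 = 91·4231 − 1395·276
1 = −1395·25662 + 8461·4231
1 = 8461·106879 − 35239·25662
1 = −35239·346299 + 114178·106879
1 = 114178·1145776 − 377773·346299
1 = −377773·4929403 + 1625270·1145776
So 1145776·(1625270) ≡ 1 (mod 4929403), giving 1145776⁻¹ ≡ 1625270.
x ≡ 1145776⁻¹·4331234 ≡ 1625270·4331234 ≡ 587836 (mod 4929403).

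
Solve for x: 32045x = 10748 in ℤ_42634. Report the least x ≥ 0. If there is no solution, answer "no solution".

4142

First find gcd(32045, 42634):
42634 = 1×32045 + 10589
32045 = 3×10589 + 278
10589 = 38×278 + 25
278 = 11×25 + 3
25 = 8×3 + 1
3 = 3×1 + 0
gcd = 1, so a unique solution mod 42634 exists.
Back-substitute for the Bézout coefficients:
1 = 25 − 8·3
1 = −8·278 + 89·25
1 = 89·10589 − 3390·278
1 = −3390·32045 + 10259·10589
1 = 10259·42634 − 13649·32045
So 32045·(-13649) ≡ 1 (mod 42634), giving 32045⁻¹ ≡ 28985.
x ≡ 32045⁻¹·10748 ≡ 28985·10748 ≡ 4142 (mod 42634).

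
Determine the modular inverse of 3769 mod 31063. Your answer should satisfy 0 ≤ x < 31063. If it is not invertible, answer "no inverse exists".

Apply the Euclidean algorithm to 31063 and 3769:
31063 = 8·3769 + 911
3769 = 4·911 + 125
911 = 7·125 + 36
125 = 3·36 + 17
36 = 2·17 + 2
17 = 8·2 + 1
2 = 2·1 + 0
The gcd is 1. Working backward:
1 = 17 − 8·2
1 = −8·36 + 17·17
1 = 17·125 − 59·36
1 = −59·911 + 430·125
1 = 430·3769 − 1779·911
1 = −1779·31063 + 14662·3769
So 3769·14662 ≡ 1 (mod 31063).

14662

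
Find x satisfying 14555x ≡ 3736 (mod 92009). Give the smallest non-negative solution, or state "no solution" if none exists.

First find gcd(14555, 92009):
92009 = 6·14555 + 4679
14555 = 3·4679 + 518
4679 = 9·518 + 17
518 = 30·17 + 8
17 = 2·8 + 1
8 = 8·1 + 0
gcd = 1, so a unique solution mod 92009 exists.
Back-substitute for the Bézout coefficients:
1 = 17 − 2·8
1 = −2·518 + 61·17
1 = 61·4679 − 551·518
1 = −551·14555 + 1714·4679
1 = 1714·92009 − 10835·14555
So 14555·(-10835) ≡ 1 (mod 92009), giving 14555⁻¹ ≡ 81174.
x ≡ 14555⁻¹·3736 ≡ 81174·3736 ≡ 4400 (mod 92009).

4400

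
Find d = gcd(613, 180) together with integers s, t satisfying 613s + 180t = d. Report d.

Euclidean algorithm:
613 = 3·180 + 73
180 = 2·73 + 34
73 = 2·34 + 5
34 = 6·5 + 4
5 = 1·4 + 1
4 = 4·1 + 0
gcd(613, 180) = 1.
Express as a combination:
1 = 5 − 4
1 = −34 + 7·5
1 = 7·73 − 15·34
1 = −15·180 + 37·73
1 = 37·613 − 126·180
So 1 = (37)·613 + (-126)·180.

1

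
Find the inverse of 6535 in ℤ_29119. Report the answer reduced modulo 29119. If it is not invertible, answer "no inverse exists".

Extended Euclidean algorithm:
29119 = 4×6535 + 2979
6535 = 2×2979 + 577
2979 = 5×577 + 94
577 = 6×94 + 13
94 = 7×13 + 3
13 = 4×3 + 1
3 = 3×1 + 0
The gcd is 1. Working backward:
1 = 13 − 4·3
1 = −4·94 + 29·13
1 = 29·577 − 178·94
1 = −178·2979 + 919·577
1 = 919·6535 − 2016·2979
1 = −2016·29119 + 8983·6535
So 6535·8983 ≡ 1 (mod 29119).

8983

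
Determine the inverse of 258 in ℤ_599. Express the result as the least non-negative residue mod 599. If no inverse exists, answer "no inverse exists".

267

Extended Euclidean algorithm:
599 = 2×258 + 83
258 = 3×83 + 9
83 = 9×9 + 2
9 = 4×2 + 1
2 = 2×1 + 0
The gcd is 1. Working backward:
1 = 9 − 4·2
1 = −4·83 + 37·9
1 = 37·258 − 115·83
1 = −115·599 + 267·258
So 258·267 ≡ 1 (mod 599).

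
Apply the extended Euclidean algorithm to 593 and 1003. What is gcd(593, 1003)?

1

Repeated division:
1003 = 1×593 + 410
593 = 1×410 + 183
410 = 2×183 + 44
183 = 4×44 + 7
44 = 6×7 + 2
7 = 3×2 + 1
2 = 2×1 + 0
gcd(593, 1003) = 1.
Express as a combination:
1 = 7 − 3·2
1 = −3·44 + 19·7
1 = 19·183 − 79·44
1 = −79·410 + 177·183
1 = 177·593 − 256·410
1 = −256·1003 + 433·593
So 1 = (-256)·1003 + (433)·593.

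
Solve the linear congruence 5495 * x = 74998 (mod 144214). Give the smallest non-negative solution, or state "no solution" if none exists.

First find gcd(5495, 144214):
144214 = 26·5495 + 1344
5495 = 4·1344 + 119
1344 = 11·119 + 35
119 = 3·35 + 14
35 = 2·14 + 7
14 = 2·7 + 0
gcd = 7 and 7 | 74998, so solutions exist. Divide through by 7: 785x ≡ 10714 (mod 20602).
Now find 785⁻¹ mod 20602:
20602 = 26×785 + 192
785 = 4×192 + 17
192 = 11×17 + 5
17 = 3×5 + 2
5 = 2×2 + 1
2 = 2×1 + 0
Back-substitute:
1 = 5 − 2·2
1 = −2·17 + 7·5
1 = 7·192 − 79·17
1 = −79·785 + 323·192
1 = 323·20602 − 8477·785
So 785·(-8477) ≡ 1 (mod 20602), i.e. 785⁻¹ ≡ 12125.
Then x ≡ 12125·10714 ≡ 11640 (mod 20602); the smallest non-negative solution is x = 11640.

11640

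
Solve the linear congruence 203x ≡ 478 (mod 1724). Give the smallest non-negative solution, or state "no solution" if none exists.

First find gcd(203, 1724):
1724 = 8*203 + 100
203 = 2*100 + 3
100 = 33*3 + 1
3 = 3*1 + 0
gcd = 1, so a unique solution mod 1724 exists.
Back-substitute for the Bézout coefficients:
1 = 100 − 33·3
1 = −33·203 + 67·100
1 = 67·1724 − 569·203
So 203·(-569) ≡ 1 (mod 1724), giving 203⁻¹ ≡ 1155.
x ≡ 203⁻¹·478 ≡ 1155·478 ≡ 410 (mod 1724).

410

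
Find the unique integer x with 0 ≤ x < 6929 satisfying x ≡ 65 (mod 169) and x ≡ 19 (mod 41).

Write x = 65 + 169·k. Then 169·k ≡ 19 − 65 ≡ 36 (mod 41).
Need 169⁻¹ mod 41. Extended Euclid on (41, 5):
41 = 8·5 + 1
5 = 5·1 + 0
Back-substitute:
1 = 41 − 8·5
169⁻¹ ≡ 33 (mod 41), so k ≡ 33·36 ≡ 40 (mod 41).
x = 65 + 169·40 = 6825.

6825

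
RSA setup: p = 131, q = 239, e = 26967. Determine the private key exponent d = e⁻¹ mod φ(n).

φ(n) = (p−1)(q−1) = 130·238 = 30940.
Need d with 26967·d ≡ 1 (mod 30940). Apply the extended Euclidean algorithm:
30940 = 1·26967 + 3973
26967 = 6·3973 + 3129
3973 = 1·3129 + 844
3129 = 3·844 + 597
844 = 1·597 + 247
597 = 2·247 + 103
247 = 2·103 + 41
103 = 2·41 + 21
41 = 1·21 + 20
21 = 1·20 + 1
20 = 20·1 + 0
Back-substitute:
1 = 21 − 20
1 = −41 + 2·21
1 = 2·103 − 5·41
1 = −5·247 + 12·103
1 = 12·597 − 29·247
1 = −29·844 + 41·597
1 = 41·3129 − 152·844
1 = −152·3973 + 193·3129
1 = 193·26967 − 1310·3973
1 = −1310·30940 + 1503·26967
So 26967·1503 ≡ 1 (mod 30940), hence d = 1503.

1503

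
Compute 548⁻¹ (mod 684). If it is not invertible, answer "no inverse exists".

no inverse exists

Euclidean algorithm on 684, 548:
684 = 1·548 + 136
548 = 4·136 + 4
136 = 34·4 + 0
gcd(548, 684) = 4 ≠ 1, so 548 has no multiplicative inverse modulo 684.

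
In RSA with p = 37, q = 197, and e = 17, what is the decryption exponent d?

6641

φ(n) = (p−1)(q−1) = 36·196 = 7056.
Need d with 17·d ≡ 1 (mod 7056). Apply the extended Euclidean algorithm:
7056 = 415×17 + 1
17 = 17×1 + 0
Back-substitute:
1 = 7056 − 415·17
So 17·(-415) ≡ 1 (mod 7056), hence d ≡ -415 ≡ 6641 (mod 7056).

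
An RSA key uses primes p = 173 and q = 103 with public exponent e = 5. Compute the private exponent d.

φ(n) = (p−1)(q−1) = 172·102 = 17544.
Need d with 5·d ≡ 1 (mod 17544). Apply the extended Euclidean algorithm:
17544 = 3508·5 + 4
5 = 1·4 + 1
4 = 4·1 + 0
Back-substitute:
1 = 5 − 4
1 = −17544 + 3509·5
So 5·3509 ≡ 1 (mod 17544), hence d = 3509.

3509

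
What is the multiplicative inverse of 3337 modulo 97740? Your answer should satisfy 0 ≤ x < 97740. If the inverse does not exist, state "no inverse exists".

gcd(97740, 3337) by repeated division:
97740 = 29×3337 + 967
3337 = 3×967 + 436
967 = 2×436 + 95
436 = 4×95 + 56
95 = 1×56 + 39
56 = 1×39 + 17
39 = 2×17 + 5
17 = 3×5 + 2
5 = 2×2 + 1
2 = 2×1 + 0
gcd = 1, so the inverse exists. Back-substitute:
1 = 5 − 2·2
1 = −2·17 + 7·5
1 = 7·39 − 16·17
1 = −16·56 + 23·39
1 = 23·95 − 39·56
1 = −39·436 + 179·95
1 = 179·967 − 397·436
1 = −397·3337 + 1370·967
1 = 1370·97740 − 40127·3337
So 3337·(-40127) ≡ 1 (mod 97740), and -40127 ≡ 57613 (mod 97740).

57613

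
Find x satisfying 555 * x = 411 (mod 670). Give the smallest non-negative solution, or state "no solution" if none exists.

gcd(555, 670):
670 = 1*555 + 115
555 = 4*115 + 95
115 = 1*95 + 20
95 = 4*20 + 15
20 = 1*15 + 5
15 = 3*5 + 0
gcd = 5, but 5 ∤ 411, so the congruence has no solution.

no solution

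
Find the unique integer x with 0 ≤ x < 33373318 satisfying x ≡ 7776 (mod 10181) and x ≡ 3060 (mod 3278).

Write x = 7776 + 10181·k. Then 10181·k ≡ 3060 − 7776 ≡ 1840 (mod 3278).
Need 10181⁻¹ mod 3278. Extended Euclid on (3278, 347):
3278 = 9*347 + 155
347 = 2*155 + 37
155 = 4*37 + 7
37 = 5*7 + 2
7 = 3*2 + 1
2 = 2*1 + 0
Back-substitute:
1 = 7 − 3·2
1 = −3·37 + 16·7
1 = 16·155 − 67·37
1 = −67·347 + 150·155
1 = 150·3278 − 1417·347
10181⁻¹ ≡ 1861 (mod 3278), so k ≡ 1861·1840 ≡ 2008 (mod 3278).
x = 7776 + 10181·2008 = 20451224.

20451224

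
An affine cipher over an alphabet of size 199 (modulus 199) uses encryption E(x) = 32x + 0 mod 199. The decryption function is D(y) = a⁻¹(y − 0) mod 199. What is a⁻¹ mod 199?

Run Euclid on (199, 32):
199 = 6·32 + 7
32 = 4·7 + 4
7 = 1·4 + 3
4 = 1·3 + 1
3 = 3·1 + 0
The gcd is 1. Working backward:
1 = 4 − 3
1 = −7 + 2·4
1 = 2·32 − 9·7
1 = −9·199 + 56·32
So 32·56 ≡ 1 (mod 199).

56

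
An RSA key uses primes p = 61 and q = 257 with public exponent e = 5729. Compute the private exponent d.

φ(n) = (p−1)(q−1) = 60·256 = 15360.
Need d with 5729·d ≡ 1 (mod 15360). Apply the extended Euclidean algorithm:
15360 = 2·5729 + 3902
5729 = 1·3902 + 1827
3902 = 2·1827 + 248
1827 = 7·248 + 91
248 = 2·91 + 66
91 = 1·66 + 25
66 = 2·25 + 16
25 = 1·16 + 9
16 = 1·9 + 7
9 = 1·7 + 2
7 = 3·2 + 1
2 = 2·1 + 0
Back-substitute:
1 = 7 − 3·2
1 = −3·9 + 4·7
1 = 4·16 − 7·9
1 = −7·25 + 11·16
1 = 11·66 − 29·25
1 = −29·91 + 40·66
1 = 40·248 − 109·91
1 = −109·1827 + 803·248
1 = 803·3902 − 1715·1827
1 = −1715·5729 + 2518·3902
1 = 2518·15360 − 6751·5729
So 5729·(-6751) ≡ 1 (mod 15360), hence d ≡ -6751 ≡ 8609 (mod 15360).

8609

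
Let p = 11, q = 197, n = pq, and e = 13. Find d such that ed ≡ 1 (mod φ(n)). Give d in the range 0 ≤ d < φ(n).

φ(n) = (p−1)(q−1) = 10·196 = 1960.
Need d with 13·d ≡ 1 (mod 1960). Apply the extended Euclidean algorithm:
1960 = 150×13 + 10
13 = 1×10 + 3
10 = 3×3 + 1
3 = 3×1 + 0
Back-substitute:
1 = 10 − 3·3
1 = −3·13 + 4·10
1 = 4·1960 − 603·13
So 13·(-603) ≡ 1 (mod 1960), hence d ≡ -603 ≡ 1357 (mod 1960).

1357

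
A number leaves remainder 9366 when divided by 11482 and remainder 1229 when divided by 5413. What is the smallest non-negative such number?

9436088

Write x = 9366 + 11482·k. Then 11482·k ≡ 1229 − 9366 ≡ 2689 (mod 5413).
Need 11482⁻¹ mod 5413. Extended Euclid on (5413, 656):
5413 = 8×656 + 165
656 = 3×165 + 161
165 = 1×161 + 4
161 = 40×4 + 1
4 = 4×1 + 0
Back-substitute:
1 = 161 − 40·4
1 = −40·165 + 41·161
1 = 41·656 − 163·165
1 = −163·5413 + 1345·656
11482⁻¹ ≡ 1345 (mod 5413), so k ≡ 1345·2689 ≡ 821 (mod 5413).
x = 9366 + 11482·821 = 9436088.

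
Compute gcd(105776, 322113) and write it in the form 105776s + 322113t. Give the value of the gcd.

11

Euclidean algorithm:
322113 = 3·105776 + 4785
105776 = 22·4785 + 506
4785 = 9·506 + 231
506 = 2·231 + 44
231 = 5·44 + 11
44 = 4·11 + 0
gcd(105776, 322113) = 11.
Express as a combination:
11 = 231 − 5·44
11 = −5·506 + 11·231
11 = 11·4785 − 104·506
11 = −104·105776 + 2299·4785
11 = 2299·322113 − 7001·105776
So 11 = (2299)·322113 + (-7001)·105776.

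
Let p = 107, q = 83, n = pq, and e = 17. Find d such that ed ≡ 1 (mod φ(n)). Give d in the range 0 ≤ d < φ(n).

φ(n) = (p−1)(q−1) = 106·82 = 8692.
Need d with 17·d ≡ 1 (mod 8692). Apply the extended Euclidean algorithm:
8692 = 511·17 + 5
17 = 3·5 + 2
5 = 2·2 + 1
2 = 2·1 + 0
Back-substitute:
1 = 5 − 2·2
1 = −2·17 + 7·5
1 = 7·8692 − 3579·17
So 17·(-3579) ≡ 1 (mod 8692), hence d ≡ -3579 ≡ 5113 (mod 8692).

5113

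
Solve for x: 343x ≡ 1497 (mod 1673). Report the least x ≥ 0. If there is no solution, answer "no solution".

gcd(343, 1673):
1673 = 4·343 + 301
343 = 1·301 + 42
301 = 7·42 + 7
42 = 6·7 + 0
gcd = 7, but 7 ∤ 1497, so the congruence has no solution.

no solution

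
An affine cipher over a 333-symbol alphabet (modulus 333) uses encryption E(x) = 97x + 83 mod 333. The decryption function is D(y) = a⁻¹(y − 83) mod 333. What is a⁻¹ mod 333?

103

gcd(333, 97) by repeated division:
333 = 3·97 + 42
97 = 2·42 + 13
42 = 3·13 + 3
13 = 4·3 + 1
3 = 3·1 + 0
gcd = 1, so the inverse exists. Back-substitute:
1 = 13 − 4·3
1 = −4·42 + 13·13
1 = 13·97 − 30·42
1 = −30·333 + 103·97
So 97·103 ≡ 1 (mod 333).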